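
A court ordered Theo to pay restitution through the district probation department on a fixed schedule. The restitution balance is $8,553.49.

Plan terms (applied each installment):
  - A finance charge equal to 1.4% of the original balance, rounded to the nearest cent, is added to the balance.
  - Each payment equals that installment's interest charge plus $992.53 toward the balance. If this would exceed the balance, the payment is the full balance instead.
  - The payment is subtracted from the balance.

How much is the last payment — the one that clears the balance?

Installment 1: opening $8,553.49; interest $119.75 → $8,673.24; payment $1,112.28; balance $7,560.96
Installment 2: opening $7,560.96; interest $119.75 → $7,680.71; payment $1,112.28; balance $6,568.43
Installment 3: opening $6,568.43; interest $119.75 → $6,688.18; payment $1,112.28; balance $5,575.90
Installment 4: opening $5,575.90; interest $119.75 → $5,695.65; payment $1,112.28; balance $4,583.37
Installment 5: opening $4,583.37; interest $119.75 → $4,703.12; payment $1,112.28; balance $3,590.84
Installment 6: opening $3,590.84; interest $119.75 → $3,710.59; payment $1,112.28; balance $2,598.31
Installment 7: opening $2,598.31; interest $119.75 → $2,718.06; payment $1,112.28; balance $1,605.78
Installment 8: opening $1,605.78; interest $119.75 → $1,725.53; payment $1,112.28; balance $613.25
Installment 9: opening $613.25; interest $119.75 → $733.00; payment $733.00; balance $0.00

$733.00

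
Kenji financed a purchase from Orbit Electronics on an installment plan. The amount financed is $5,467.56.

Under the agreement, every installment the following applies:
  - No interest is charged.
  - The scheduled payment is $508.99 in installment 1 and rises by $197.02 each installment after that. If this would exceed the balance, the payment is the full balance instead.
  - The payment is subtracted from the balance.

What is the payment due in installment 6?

Installment 1: opening $5,467.56; payment $508.99; balance $4,958.57
Installment 2: opening $4,958.57; payment $706.01; balance $4,252.56
Installment 3: opening $4,252.56; payment $903.03; balance $3,349.53
Installment 4: opening $3,349.53; payment $1,100.05; balance $2,249.48
Installment 5: opening $2,249.48; payment $1,297.07; balance $952.41
Installment 6: opening $952.41; payment $952.41; balance $0.00

$952.41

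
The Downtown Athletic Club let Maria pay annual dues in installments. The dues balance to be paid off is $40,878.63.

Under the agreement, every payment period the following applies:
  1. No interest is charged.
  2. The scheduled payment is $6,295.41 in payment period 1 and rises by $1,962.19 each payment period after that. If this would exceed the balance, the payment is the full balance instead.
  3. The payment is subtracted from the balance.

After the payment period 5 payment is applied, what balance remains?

Payment period 1: $40,878.63 − $6,295.41 → $34,583.22
Payment period 2: $34,583.22 − $8,257.60 → $26,325.62
Payment period 3: $26,325.62 − $10,219.79 → $16,105.83
Payment period 4: $16,105.83 − $12,181.98 → $3,923.85
Payment period 5: $3,923.85 − $3,923.85 → $0.00

$0.00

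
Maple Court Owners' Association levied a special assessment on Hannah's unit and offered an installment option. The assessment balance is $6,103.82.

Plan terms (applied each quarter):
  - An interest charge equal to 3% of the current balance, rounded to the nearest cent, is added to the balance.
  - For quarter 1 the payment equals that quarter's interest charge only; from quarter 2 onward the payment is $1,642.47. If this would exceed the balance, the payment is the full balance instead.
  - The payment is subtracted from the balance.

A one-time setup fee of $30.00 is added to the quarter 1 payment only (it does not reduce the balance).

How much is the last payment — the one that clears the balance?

$1,640.88

Quarter 1: $6,103.82 +$183.11 interest = $6,286.93; pay $183.11 (+ $30.00 fee) → $6,103.82
Quarter 2: $6,103.82 +$183.11 interest = $6,286.93; pay $1,642.47 → $4,644.46
Quarter 3: $4,644.46 +$139.33 interest = $4,783.79; pay $1,642.47 → $3,141.32
Quarter 4: $3,141.32 +$94.24 interest = $3,235.56; pay $1,642.47 → $1,593.09
Quarter 5: $1,593.09 +$47.79 interest = $1,640.88; pay $1,640.88 → $0.00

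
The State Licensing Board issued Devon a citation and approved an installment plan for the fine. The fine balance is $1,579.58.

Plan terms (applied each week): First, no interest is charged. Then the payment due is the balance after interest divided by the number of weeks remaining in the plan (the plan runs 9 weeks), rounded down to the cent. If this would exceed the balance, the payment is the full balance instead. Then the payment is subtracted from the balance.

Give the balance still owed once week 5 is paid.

Week 1: $1,579.58 − $175.50 → $1,404.08
Week 2: $1,404.08 − $175.51 → $1,228.57
Week 3: $1,228.57 − $175.51 → $1,053.06
Week 4: $1,053.06 − $175.51 → $877.55
Week 5: $877.55 − $175.51 → $702.04

$702.04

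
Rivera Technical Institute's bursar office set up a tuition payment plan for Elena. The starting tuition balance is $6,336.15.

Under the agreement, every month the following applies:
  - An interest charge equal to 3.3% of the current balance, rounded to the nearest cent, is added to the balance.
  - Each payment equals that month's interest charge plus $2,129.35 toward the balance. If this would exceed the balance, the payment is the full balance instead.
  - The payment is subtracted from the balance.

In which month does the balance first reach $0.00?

3

Month 1: $6,336.15 +$209.09 interest = $6,545.24; pay $2,338.44 → $4,206.80
Month 2: $4,206.80 +$138.82 interest = $4,345.62; pay $2,268.17 → $2,077.45
Month 3: $2,077.45 +$68.56 interest = $2,146.01; pay $2,146.01 → $0.00
Balance reaches $0.00 in month 3.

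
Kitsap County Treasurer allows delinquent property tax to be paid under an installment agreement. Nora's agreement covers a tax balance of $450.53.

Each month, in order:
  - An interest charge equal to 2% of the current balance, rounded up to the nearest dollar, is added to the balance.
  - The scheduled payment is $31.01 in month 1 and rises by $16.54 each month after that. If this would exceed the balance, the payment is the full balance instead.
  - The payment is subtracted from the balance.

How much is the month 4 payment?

Month 1: opening $450.53; interest $10.00 → $460.53; payment $31.01; balance $429.52
Month 2: opening $429.52; interest $9.00 → $438.52; payment $47.55; balance $390.97
Month 3: opening $390.97; interest $8.00 → $398.97; payment $64.09; balance $334.88
Month 4: opening $334.88; interest $7.00 → $341.88; payment $80.63; balance $261.25

$80.63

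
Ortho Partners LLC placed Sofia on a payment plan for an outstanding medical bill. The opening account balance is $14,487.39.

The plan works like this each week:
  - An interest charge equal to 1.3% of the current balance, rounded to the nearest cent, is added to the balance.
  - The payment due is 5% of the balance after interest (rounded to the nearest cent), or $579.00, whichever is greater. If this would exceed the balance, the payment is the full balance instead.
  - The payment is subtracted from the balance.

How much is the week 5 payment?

$629.36

Week 1: $14,487.39 +$188.34 interest = $14,675.73; pay $733.79 → $13,941.94
Week 2: $13,941.94 +$181.25 interest = $14,123.19; pay $706.16 → $13,417.03
Week 3: $13,417.03 +$174.42 interest = $13,591.45; pay $679.57 → $12,911.88
Week 4: $12,911.88 +$167.85 interest = $13,079.73; pay $653.99 → $12,425.74
Week 5: $12,425.74 +$161.53 interest = $12,587.27; pay $629.36 → $11,957.91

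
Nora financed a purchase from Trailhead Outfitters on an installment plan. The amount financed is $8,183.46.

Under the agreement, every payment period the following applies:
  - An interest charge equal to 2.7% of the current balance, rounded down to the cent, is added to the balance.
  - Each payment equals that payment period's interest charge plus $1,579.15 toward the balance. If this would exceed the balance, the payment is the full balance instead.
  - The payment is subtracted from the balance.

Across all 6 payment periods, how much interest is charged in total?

Payment period 1: $8,183.46 +$220.95 interest = $8,404.41; pay $1,800.10 → $6,604.31
Payment period 2: $6,604.31 +$178.31 interest = $6,782.62; pay $1,757.46 → $5,025.16
Payment period 3: $5,025.16 +$135.67 interest = $5,160.83; pay $1,714.82 → $3,446.01
Payment period 4: $3,446.01 +$93.04 interest = $3,539.05; pay $1,672.19 → $1,866.86
Payment period 5: $1,866.86 +$50.40 interest = $1,917.26; pay $1,629.55 → $287.71
Payment period 6: $287.71 +$7.76 interest = $295.47; pay $295.47 → $0.00
Total interest: $220.95 + $178.31 + $135.67 + $93.04 + $50.40 + $7.76 = $686.13

$686.13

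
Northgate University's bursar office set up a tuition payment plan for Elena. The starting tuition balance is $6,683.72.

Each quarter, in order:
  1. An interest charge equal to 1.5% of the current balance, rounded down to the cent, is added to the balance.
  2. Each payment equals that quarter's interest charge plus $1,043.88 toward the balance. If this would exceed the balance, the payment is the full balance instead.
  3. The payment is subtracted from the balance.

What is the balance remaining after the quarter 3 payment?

$3,552.08

Quarter 1: $6,683.72 +$100.25 interest = $6,783.97; pay $1,144.13 → $5,639.84
Quarter 2: $5,639.84 +$84.59 interest = $5,724.43; pay $1,128.47 → $4,595.96
Quarter 3: $4,595.96 +$68.93 interest = $4,664.89; pay $1,112.81 → $3,552.08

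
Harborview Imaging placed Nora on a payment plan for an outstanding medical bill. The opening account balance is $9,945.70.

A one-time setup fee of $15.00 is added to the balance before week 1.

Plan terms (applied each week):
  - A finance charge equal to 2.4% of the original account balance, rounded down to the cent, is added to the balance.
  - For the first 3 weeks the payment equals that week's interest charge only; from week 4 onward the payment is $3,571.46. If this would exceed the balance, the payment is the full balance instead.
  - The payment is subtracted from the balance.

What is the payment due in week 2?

$238.69

Week 1: opening $9,960.70; interest $238.69 → $10,199.39; payment $238.69; balance $9,960.70
Week 2: opening $9,960.70; interest $238.69 → $10,199.39; payment $238.69; balance $9,960.70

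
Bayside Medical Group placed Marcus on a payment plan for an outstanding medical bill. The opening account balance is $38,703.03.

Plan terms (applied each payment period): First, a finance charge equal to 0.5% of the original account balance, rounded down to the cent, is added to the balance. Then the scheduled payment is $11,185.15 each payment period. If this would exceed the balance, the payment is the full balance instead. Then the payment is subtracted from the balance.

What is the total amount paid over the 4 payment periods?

Payment period 1: $38,703.03 +$193.51 interest = $38,896.54; pay $11,185.15 → $27,711.39
Payment period 2: $27,711.39 +$193.51 interest = $27,904.90; pay $11,185.15 → $16,719.75
Payment period 3: $16,719.75 +$193.51 interest = $16,913.26; pay $11,185.15 → $5,728.11
Payment period 4: $5,728.11 +$193.51 interest = $5,921.62; pay $5,921.62 → $0.00
Total paid: $39,477.07

$39,477.07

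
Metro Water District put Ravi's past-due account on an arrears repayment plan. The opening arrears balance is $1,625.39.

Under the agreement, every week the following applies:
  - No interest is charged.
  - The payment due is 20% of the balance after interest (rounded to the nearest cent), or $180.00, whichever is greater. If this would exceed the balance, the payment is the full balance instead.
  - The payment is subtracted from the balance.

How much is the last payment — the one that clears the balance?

$112.20

Week 1: opening $1,625.39; payment $325.08; balance $1,300.31
Week 2: opening $1,300.31; payment $260.06; balance $1,040.25
Week 3: opening $1,040.25; payment $208.05; balance $832.20
Week 4: opening $832.20; payment $180.00; balance $652.20
Week 5: opening $652.20; payment $180.00; balance $472.20
Week 6: opening $472.20; payment $180.00; balance $292.20
Week 7: opening $292.20; payment $180.00; balance $112.20
Week 8: opening $112.20; payment $112.20; balance $0.00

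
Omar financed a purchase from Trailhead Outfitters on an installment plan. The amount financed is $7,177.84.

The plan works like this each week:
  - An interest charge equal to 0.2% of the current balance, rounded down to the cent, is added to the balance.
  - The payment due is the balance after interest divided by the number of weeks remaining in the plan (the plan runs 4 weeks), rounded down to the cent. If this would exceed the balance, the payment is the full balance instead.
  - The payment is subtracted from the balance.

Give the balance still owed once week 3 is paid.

$1,805.25

Week 1: opening $7,177.84; interest $14.35 → $7,192.19; payment $1,798.04; balance $5,394.15
Week 2: opening $5,394.15; interest $10.78 → $5,404.93; payment $1,801.64; balance $3,603.29
Week 3: opening $3,603.29; interest $7.20 → $3,610.49; payment $1,805.24; balance $1,805.25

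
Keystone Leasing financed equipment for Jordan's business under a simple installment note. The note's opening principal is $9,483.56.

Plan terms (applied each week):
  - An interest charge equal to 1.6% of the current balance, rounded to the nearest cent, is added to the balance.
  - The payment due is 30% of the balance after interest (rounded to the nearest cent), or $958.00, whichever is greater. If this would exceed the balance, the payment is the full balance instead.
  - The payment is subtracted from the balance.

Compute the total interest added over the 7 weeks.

# | Opening | Interest | Payment | End bal
1 | $9,483.56 | $151.74 | $2,890.59 | $6,744.71
2 | $6,744.71 | $107.92 | $2,055.79 | $4,796.84
3 | $4,796.84 | $76.75 | $1,462.08 | $3,411.51
4 | $3,411.51 | $54.58 | $1,039.83 | $2,426.26
5 | $2,426.26 | $38.82 | $958.00 | $1,507.08
6 | $1,507.08 | $24.11 | $958.00 | $573.19
7 | $573.19 | $9.17 | $582.36 | $0.00
Total interest: $151.74 + $107.92 + $76.75 + $54.58 + $38.82 + $24.11 + $9.17 = $463.09

$463.09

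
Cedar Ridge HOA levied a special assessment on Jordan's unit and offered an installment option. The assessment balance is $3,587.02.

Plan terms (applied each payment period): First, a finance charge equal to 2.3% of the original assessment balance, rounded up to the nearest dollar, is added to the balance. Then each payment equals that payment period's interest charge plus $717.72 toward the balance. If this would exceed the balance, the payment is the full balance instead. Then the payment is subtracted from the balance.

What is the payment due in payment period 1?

$800.72

Payment period 1: opening $3,587.02; interest $83.00 → $3,670.02; payment $800.72; balance $2,869.30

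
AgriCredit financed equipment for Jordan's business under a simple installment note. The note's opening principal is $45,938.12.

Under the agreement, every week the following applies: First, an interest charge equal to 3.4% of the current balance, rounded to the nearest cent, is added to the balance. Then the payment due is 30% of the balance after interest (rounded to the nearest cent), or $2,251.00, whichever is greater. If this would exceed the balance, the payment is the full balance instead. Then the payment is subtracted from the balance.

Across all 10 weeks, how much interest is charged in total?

$5,317.32

Week 1: opening $45,938.12; interest $1,561.90 → $47,500.02; payment $14,250.01; balance $33,250.01
Week 2: opening $33,250.01; interest $1,130.50 → $34,380.51; payment $10,314.15; balance $24,066.36
Week 3: opening $24,066.36; interest $818.26 → $24,884.62; payment $7,465.39; balance $17,419.23
Week 4: opening $17,419.23; interest $592.25 → $18,011.48; payment $5,403.44; balance $12,608.04
Week 5: opening $12,608.04; interest $428.67 → $13,036.71; payment $3,911.01; balance $9,125.70
Week 6: opening $9,125.70; interest $310.27 → $9,435.97; payment $2,830.79; balance $6,605.18
Week 7: opening $6,605.18; interest $224.58 → $6,829.76; payment $2,251.00; balance $4,578.76
Week 8: opening $4,578.76; interest $155.68 → $4,734.44; payment $2,251.00; balance $2,483.44
Week 9: opening $2,483.44; interest $84.44 → $2,567.88; payment $2,251.00; balance $316.88
Week 10: opening $316.88; interest $10.77 → $327.65; payment $327.65; balance $0.00
Total interest: $1,561.90 + $1,130.50 + $818.26 + $592.25 + $428.67 + $310.27 + $224.58 + $155.68 + $84.44 + $10.77 = $5,317.32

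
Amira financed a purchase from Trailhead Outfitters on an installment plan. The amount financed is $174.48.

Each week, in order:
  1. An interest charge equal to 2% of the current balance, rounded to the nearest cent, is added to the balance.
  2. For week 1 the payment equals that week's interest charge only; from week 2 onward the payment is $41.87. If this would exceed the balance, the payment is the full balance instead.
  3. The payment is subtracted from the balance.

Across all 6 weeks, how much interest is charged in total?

$13.11

Week 1: opening $174.48; interest $3.49 → $177.97; payment $3.49; balance $174.48
Week 2: opening $174.48; interest $3.49 → $177.97; payment $41.87; balance $136.10
Week 3: opening $136.10; interest $2.72 → $138.82; payment $41.87; balance $96.95
Week 4: opening $96.95; interest $1.94 → $98.89; payment $41.87; balance $57.02
Week 5: opening $57.02; interest $1.14 → $58.16; payment $41.87; balance $16.29
Week 6: opening $16.29; interest $0.33 → $16.62; payment $16.62; balance $0.00
Total interest: $3.49 + $3.49 + $2.72 + $1.94 + $1.14 + $0.33 = $13.11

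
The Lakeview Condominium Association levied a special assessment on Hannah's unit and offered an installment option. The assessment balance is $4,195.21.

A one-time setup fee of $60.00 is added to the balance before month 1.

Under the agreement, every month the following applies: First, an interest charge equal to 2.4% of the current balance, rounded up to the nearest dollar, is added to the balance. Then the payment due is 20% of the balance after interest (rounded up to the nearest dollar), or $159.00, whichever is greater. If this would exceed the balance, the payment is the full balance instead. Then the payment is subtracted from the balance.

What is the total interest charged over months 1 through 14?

$527.00

Month 1: $4,255.21 +$103.00 interest = $4,358.21; pay $872.00 → $3,486.21
Month 2: $3,486.21 +$84.00 interest = $3,570.21; pay $715.00 → $2,855.21
Month 3: $2,855.21 +$69.00 interest = $2,924.21; pay $585.00 → $2,339.21
Month 4: $2,339.21 +$57.00 interest = $2,396.21; pay $480.00 → $1,916.21
Month 5: $1,916.21 +$46.00 interest = $1,962.21; pay $393.00 → $1,569.21
Month 6: $1,569.21 +$38.00 interest = $1,607.21; pay $322.00 → $1,285.21
Month 7: $1,285.21 +$31.00 interest = $1,316.21; pay $264.00 → $1,052.21
Month 8: $1,052.21 +$26.00 interest = $1,078.21; pay $216.00 → $862.21
Month 9: $862.21 +$21.00 interest = $883.21; pay $177.00 → $706.21
Month 10: $706.21 +$17.00 interest = $723.21; pay $159.00 → $564.21
Month 11: $564.21 +$14.00 interest = $578.21; pay $159.00 → $419.21
Month 12: $419.21 +$11.00 interest = $430.21; pay $159.00 → $271.21
Month 13: $271.21 +$7.00 interest = $278.21; pay $159.00 → $119.21
Month 14: $119.21 +$3.00 interest = $122.21; pay $122.21 → $0.00
Total interest: $103.00 + $84.00 + $69.00 + $57.00 + $46.00 + $38.00 + $31.00 + $26.00 + $21.00 + $17.00 + $14.00 + $11.00 + $7.00 + $3.00 = $527.00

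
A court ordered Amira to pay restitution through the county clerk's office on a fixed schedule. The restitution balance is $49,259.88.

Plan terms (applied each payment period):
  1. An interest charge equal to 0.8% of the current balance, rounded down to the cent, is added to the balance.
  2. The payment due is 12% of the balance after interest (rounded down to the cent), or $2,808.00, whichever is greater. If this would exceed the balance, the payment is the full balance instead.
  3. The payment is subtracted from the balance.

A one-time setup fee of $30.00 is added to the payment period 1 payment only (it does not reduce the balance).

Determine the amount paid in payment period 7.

# | Opening | Interest | Payment | Fee | End bal
1 | $49,259.88 | $394.07 | $5,958.47 | $30.00 | $43,695.48
2 | $43,695.48 | $349.56 | $5,285.40 | — | $38,759.64
3 | $38,759.64 | $310.07 | $4,688.36 | — | $34,381.35
4 | $34,381.35 | $275.05 | $4,158.76 | — | $30,497.64
5 | $30,497.64 | $243.98 | $3,688.99 | — | $27,052.63
6 | $27,052.63 | $216.42 | $3,272.28 | — | $23,996.77
7 | $23,996.77 | $191.97 | $2,902.64 | — | $21,286.10

$2,902.64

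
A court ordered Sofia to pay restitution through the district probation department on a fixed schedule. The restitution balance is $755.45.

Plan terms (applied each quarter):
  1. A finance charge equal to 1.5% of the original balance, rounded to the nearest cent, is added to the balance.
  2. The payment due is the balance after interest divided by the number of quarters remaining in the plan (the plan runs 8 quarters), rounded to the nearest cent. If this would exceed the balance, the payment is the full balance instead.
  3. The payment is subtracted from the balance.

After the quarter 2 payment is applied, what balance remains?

# | Opening | Interest | Payment | End bal
1 | $755.45 | $11.33 | $95.85 | $670.93
2 | $670.93 | $11.33 | $97.47 | $584.79

$584.79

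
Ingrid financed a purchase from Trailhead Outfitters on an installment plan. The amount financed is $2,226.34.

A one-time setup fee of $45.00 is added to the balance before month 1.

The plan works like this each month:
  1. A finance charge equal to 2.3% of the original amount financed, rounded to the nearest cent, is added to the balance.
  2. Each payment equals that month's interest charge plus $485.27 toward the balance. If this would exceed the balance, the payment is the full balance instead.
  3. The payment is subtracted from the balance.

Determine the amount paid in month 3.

Month 1: $2,271.34 +$51.21 interest = $2,322.55; pay $536.48 → $1,786.07
Month 2: $1,786.07 +$51.21 interest = $1,837.28; pay $536.48 → $1,300.80
Month 3: $1,300.80 +$51.21 interest = $1,352.01; pay $536.48 → $815.53

$536.48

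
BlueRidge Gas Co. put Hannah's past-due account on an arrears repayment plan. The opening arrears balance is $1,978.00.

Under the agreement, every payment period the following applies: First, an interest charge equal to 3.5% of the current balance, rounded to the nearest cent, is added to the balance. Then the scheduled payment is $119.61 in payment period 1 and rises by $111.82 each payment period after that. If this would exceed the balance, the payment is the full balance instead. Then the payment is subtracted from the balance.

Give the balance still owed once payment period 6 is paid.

Payment period 1: opening $1,978.00; interest $69.23 → $2,047.23; payment $119.61; balance $1,927.62
Payment period 2: opening $1,927.62; interest $67.47 → $1,995.09; payment $231.43; balance $1,763.66
Payment period 3: opening $1,763.66; interest $61.73 → $1,825.39; payment $343.25; balance $1,482.14
Payment period 4: opening $1,482.14; interest $51.87 → $1,534.01; payment $455.07; balance $1,078.94
Payment period 5: opening $1,078.94; interest $37.76 → $1,116.70; payment $566.89; balance $549.81
Payment period 6: opening $549.81; interest $19.24 → $569.05; payment $569.05; balance $0.00

$0.00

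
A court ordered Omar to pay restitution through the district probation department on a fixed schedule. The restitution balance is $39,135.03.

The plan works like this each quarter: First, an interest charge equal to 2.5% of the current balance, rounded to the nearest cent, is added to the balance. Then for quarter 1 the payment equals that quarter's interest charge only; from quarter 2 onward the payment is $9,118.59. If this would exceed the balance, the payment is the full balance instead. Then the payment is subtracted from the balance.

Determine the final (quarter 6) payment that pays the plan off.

$5,465.99

Quarter 1: opening $39,135.03; interest $978.38 → $40,113.41; payment $978.38; balance $39,135.03
Quarter 2: opening $39,135.03; interest $978.38 → $40,113.41; payment $9,118.59; balance $30,994.82
Quarter 3: opening $30,994.82; interest $774.87 → $31,769.69; payment $9,118.59; balance $22,651.10
Quarter 4: opening $22,651.10; interest $566.28 → $23,217.38; payment $9,118.59; balance $14,098.79
Quarter 5: opening $14,098.79; interest $352.47 → $14,451.26; payment $9,118.59; balance $5,332.67
Quarter 6: opening $5,332.67; interest $133.32 → $5,465.99; payment $5,465.99; balance $0.00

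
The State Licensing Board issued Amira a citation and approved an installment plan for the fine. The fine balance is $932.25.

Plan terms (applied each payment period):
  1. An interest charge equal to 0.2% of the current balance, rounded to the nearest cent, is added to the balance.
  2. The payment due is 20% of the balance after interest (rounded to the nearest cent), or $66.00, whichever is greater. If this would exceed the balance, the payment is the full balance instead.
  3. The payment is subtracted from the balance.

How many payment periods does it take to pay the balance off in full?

Payment period 1: opening $932.25; interest $1.86 → $934.11; payment $186.82; balance $747.29
Payment period 2: opening $747.29; interest $1.49 → $748.78; payment $149.76; balance $599.02
Payment period 3: opening $599.02; interest $1.20 → $600.22; payment $120.04; balance $480.18
Payment period 4: opening $480.18; interest $0.96 → $481.14; payment $96.23; balance $384.91
Payment period 5: opening $384.91; interest $0.77 → $385.68; payment $77.14; balance $308.54
Payment period 6: opening $308.54; interest $0.62 → $309.16; payment $66.00; balance $243.16
Payment period 7: opening $243.16; interest $0.49 → $243.65; payment $66.00; balance $177.65
Payment period 8: opening $177.65; interest $0.36 → $178.01; payment $66.00; balance $112.01
Payment period 9: opening $112.01; interest $0.22 → $112.23; payment $66.00; balance $46.23
Payment period 10: opening $46.23; interest $0.09 → $46.32; payment $46.32; balance $0.00
Balance reaches $0.00 in payment period 10.

10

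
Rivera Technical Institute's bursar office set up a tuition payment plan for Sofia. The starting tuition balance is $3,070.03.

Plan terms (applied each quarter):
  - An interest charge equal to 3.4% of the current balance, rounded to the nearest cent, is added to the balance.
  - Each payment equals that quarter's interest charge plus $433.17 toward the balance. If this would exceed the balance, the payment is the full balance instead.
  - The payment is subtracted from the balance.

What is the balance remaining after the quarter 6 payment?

Quarter 1: opening $3,070.03; interest $104.38 → $3,174.41; payment $537.55; balance $2,636.86
Quarter 2: opening $2,636.86; interest $89.65 → $2,726.51; payment $522.82; balance $2,203.69
Quarter 3: opening $2,203.69; interest $74.93 → $2,278.62; payment $508.10; balance $1,770.52
Quarter 4: opening $1,770.52; interest $60.20 → $1,830.72; payment $493.37; balance $1,337.35
Quarter 5: opening $1,337.35; interest $45.47 → $1,382.82; payment $478.64; balance $904.18
Quarter 6: opening $904.18; interest $30.74 → $934.92; payment $463.91; balance $471.01

$471.01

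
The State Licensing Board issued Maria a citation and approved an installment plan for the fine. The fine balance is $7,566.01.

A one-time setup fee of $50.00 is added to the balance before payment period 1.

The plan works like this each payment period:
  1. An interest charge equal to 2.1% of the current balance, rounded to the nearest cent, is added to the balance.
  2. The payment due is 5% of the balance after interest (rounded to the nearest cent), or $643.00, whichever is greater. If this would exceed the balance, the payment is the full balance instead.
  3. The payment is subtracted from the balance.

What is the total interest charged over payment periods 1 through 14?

$1,233.74

# | Opening | Interest | Payment | End bal
1 | $7,616.01 | $159.94 | $643.00 | $7,132.95
2 | $7,132.95 | $149.79 | $643.00 | $6,639.74
3 | $6,639.74 | $139.43 | $643.00 | $6,136.17
4 | $6,136.17 | $128.86 | $643.00 | $5,622.03
5 | $5,622.03 | $118.06 | $643.00 | $5,097.09
6 | $5,097.09 | $107.04 | $643.00 | $4,561.13
7 | $4,561.13 | $95.78 | $643.00 | $4,013.91
8 | $4,013.91 | $84.29 | $643.00 | $3,455.20
9 | $3,455.20 | $72.56 | $643.00 | $2,884.76
10 | $2,884.76 | $60.58 | $643.00 | $2,302.34
11 | $2,302.34 | $48.35 | $643.00 | $1,707.69
12 | $1,707.69 | $35.86 | $643.00 | $1,100.55
13 | $1,100.55 | $23.11 | $643.00 | $480.66
14 | $480.66 | $10.09 | $490.75 | $0.00
Total interest: $159.94 + $149.79 + $139.43 + $128.86 + $118.06 + $107.04 + $95.78 + $84.29 + $72.56 + $60.58 + $48.35 + $35.86 + $23.11 + $10.09 = $1,233.74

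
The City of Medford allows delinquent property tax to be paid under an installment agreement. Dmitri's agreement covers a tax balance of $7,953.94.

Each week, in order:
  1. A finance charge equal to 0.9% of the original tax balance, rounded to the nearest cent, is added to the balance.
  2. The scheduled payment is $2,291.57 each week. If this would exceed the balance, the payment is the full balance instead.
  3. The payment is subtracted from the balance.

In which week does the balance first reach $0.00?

# | Opening | Interest | Payment | End bal
1 | $7,953.94 | $71.59 | $2,291.57 | $5,733.96
2 | $5,733.96 | $71.59 | $2,291.57 | $3,513.98
3 | $3,513.98 | $71.59 | $2,291.57 | $1,294.00
4 | $1,294.00 | $71.59 | $1,365.59 | $0.00
Balance reaches $0.00 in week 4.

4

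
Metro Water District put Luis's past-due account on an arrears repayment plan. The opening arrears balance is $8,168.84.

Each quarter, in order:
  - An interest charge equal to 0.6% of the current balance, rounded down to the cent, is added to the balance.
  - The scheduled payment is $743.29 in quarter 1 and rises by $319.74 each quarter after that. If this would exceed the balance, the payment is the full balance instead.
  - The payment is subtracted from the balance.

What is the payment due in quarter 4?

$1,702.51

Quarter 1: opening $8,168.84; interest $49.01 → $8,217.85; payment $743.29; balance $7,474.56
Quarter 2: opening $7,474.56; interest $44.84 → $7,519.40; payment $1,063.03; balance $6,456.37
Quarter 3: opening $6,456.37; interest $38.73 → $6,495.10; payment $1,382.77; balance $5,112.33
Quarter 4: opening $5,112.33; interest $30.67 → $5,143.00; payment $1,702.51; balance $3,440.49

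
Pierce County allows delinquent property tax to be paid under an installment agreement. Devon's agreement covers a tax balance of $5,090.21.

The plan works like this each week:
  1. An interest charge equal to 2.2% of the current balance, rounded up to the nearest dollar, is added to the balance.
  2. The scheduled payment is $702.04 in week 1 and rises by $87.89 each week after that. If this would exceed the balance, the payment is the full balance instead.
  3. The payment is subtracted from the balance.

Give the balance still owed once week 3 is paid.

$3,016.42

Week 1: opening $5,090.21; interest $112.00 → $5,202.21; payment $702.04; balance $4,500.17
Week 2: opening $4,500.17; interest $100.00 → $4,600.17; payment $789.93; balance $3,810.24
Week 3: opening $3,810.24; interest $84.00 → $3,894.24; payment $877.82; balance $3,016.42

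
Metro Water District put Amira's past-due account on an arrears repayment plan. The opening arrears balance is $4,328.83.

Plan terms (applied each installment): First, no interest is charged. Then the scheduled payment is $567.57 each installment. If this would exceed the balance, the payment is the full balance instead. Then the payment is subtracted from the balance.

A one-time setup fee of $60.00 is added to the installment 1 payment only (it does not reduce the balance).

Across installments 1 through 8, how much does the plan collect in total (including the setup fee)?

$4,388.83

Installment 1: $4,328.83 − $567.57 (+ $60.00 fee) → $3,761.26
Installment 2: $3,761.26 − $567.57 → $3,193.69
Installment 3: $3,193.69 − $567.57 → $2,626.12
Installment 4: $2,626.12 − $567.57 → $2,058.55
Installment 5: $2,058.55 − $567.57 → $1,490.98
Installment 6: $1,490.98 − $567.57 → $923.41
Installment 7: $923.41 − $567.57 → $355.84
Installment 8: $355.84 − $355.84 → $0.00
Total paid: $4,388.83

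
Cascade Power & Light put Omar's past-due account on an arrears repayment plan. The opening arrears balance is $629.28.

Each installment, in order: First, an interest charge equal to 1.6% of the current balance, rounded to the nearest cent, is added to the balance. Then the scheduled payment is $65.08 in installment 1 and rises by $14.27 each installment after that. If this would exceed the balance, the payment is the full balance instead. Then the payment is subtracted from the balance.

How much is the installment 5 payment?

$122.16

# | Opening | Interest | Payment | End bal
1 | $629.28 | $10.07 | $65.08 | $574.27
2 | $574.27 | $9.19 | $79.35 | $504.11
3 | $504.11 | $8.07 | $93.62 | $418.56
4 | $418.56 | $6.70 | $107.89 | $317.37
5 | $317.37 | $5.08 | $122.16 | $200.29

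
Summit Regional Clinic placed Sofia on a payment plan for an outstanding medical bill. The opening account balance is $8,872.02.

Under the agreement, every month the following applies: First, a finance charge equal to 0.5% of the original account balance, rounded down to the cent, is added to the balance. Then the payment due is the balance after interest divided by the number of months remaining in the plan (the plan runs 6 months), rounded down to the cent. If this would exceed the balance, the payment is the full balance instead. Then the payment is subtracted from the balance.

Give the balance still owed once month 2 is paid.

# | Opening | Interest | Payment | End bal
1 | $8,872.02 | $44.36 | $1,486.06 | $7,430.32
2 | $7,430.32 | $44.36 | $1,494.93 | $5,979.75

$5,979.75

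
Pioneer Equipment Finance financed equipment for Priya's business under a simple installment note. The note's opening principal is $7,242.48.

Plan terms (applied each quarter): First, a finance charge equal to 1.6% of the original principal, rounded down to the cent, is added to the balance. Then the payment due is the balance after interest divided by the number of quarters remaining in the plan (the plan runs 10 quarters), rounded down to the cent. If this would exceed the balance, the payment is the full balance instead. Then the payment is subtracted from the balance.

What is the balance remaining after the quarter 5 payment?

Quarter 1: $7,242.48 +$115.87 interest = $7,358.35; pay $735.83 → $6,622.52
Quarter 2: $6,622.52 +$115.87 interest = $6,738.39; pay $748.71 → $5,989.68
Quarter 3: $5,989.68 +$115.87 interest = $6,105.55; pay $763.19 → $5,342.36
Quarter 4: $5,342.36 +$115.87 interest = $5,458.23; pay $779.74 → $4,678.49
Quarter 5: $4,678.49 +$115.87 interest = $4,794.36; pay $799.06 → $3,995.30

$3,995.30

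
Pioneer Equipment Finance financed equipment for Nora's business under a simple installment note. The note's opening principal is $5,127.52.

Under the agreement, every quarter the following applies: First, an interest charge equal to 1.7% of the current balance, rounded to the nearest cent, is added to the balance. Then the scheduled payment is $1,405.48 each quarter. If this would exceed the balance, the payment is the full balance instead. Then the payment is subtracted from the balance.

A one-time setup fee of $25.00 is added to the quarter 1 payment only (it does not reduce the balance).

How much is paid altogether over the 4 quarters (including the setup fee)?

$5,365.19

Quarter 1: opening $5,127.52; interest $87.17 → $5,214.69; payment $1,405.48 (+ $25.00 fee); balance $3,809.21
Quarter 2: opening $3,809.21; interest $64.76 → $3,873.97; payment $1,405.48; balance $2,468.49
Quarter 3: opening $2,468.49; interest $41.96 → $2,510.45; payment $1,405.48; balance $1,104.97
Quarter 4: opening $1,104.97; interest $18.78 → $1,123.75; payment $1,123.75; balance $0.00
Total paid: $5,365.19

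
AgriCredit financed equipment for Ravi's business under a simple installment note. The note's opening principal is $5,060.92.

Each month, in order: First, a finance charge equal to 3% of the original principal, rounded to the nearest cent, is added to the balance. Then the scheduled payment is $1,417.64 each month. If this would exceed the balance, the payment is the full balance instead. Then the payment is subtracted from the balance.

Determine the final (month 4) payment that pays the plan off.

Month 1: $5,060.92 +$151.83 interest = $5,212.75; pay $1,417.64 → $3,795.11
Month 2: $3,795.11 +$151.83 interest = $3,946.94; pay $1,417.64 → $2,529.30
Month 3: $2,529.30 +$151.83 interest = $2,681.13; pay $1,417.64 → $1,263.49
Month 4: $1,263.49 +$151.83 interest = $1,415.32; pay $1,415.32 → $0.00

$1,415.32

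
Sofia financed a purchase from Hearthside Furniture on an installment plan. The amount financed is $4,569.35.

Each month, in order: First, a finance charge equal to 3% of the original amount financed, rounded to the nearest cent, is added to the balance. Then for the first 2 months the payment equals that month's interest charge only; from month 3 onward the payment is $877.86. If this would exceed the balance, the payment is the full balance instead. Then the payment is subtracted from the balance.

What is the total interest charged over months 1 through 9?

$1,233.72

Month 1: $4,569.35 +$137.08 interest = $4,706.43; pay $137.08 → $4,569.35
Month 2: $4,569.35 +$137.08 interest = $4,706.43; pay $137.08 → $4,569.35
Month 3: $4,569.35 +$137.08 interest = $4,706.43; pay $877.86 → $3,828.57
Month 4: $3,828.57 +$137.08 interest = $3,965.65; pay $877.86 → $3,087.79
Month 5: $3,087.79 +$137.08 interest = $3,224.87; pay $877.86 → $2,347.01
Month 6: $2,347.01 +$137.08 interest = $2,484.09; pay $877.86 → $1,606.23
Month 7: $1,606.23 +$137.08 interest = $1,743.31; pay $877.86 → $865.45
Month 8: $865.45 +$137.08 interest = $1,002.53; pay $877.86 → $124.67
Month 9: $124.67 +$137.08 interest = $261.75; pay $261.75 → $0.00
Total interest: $137.08 + $137.08 + $137.08 + $137.08 + $137.08 + $137.08 + $137.08 + $137.08 + $137.08 = $1,233.72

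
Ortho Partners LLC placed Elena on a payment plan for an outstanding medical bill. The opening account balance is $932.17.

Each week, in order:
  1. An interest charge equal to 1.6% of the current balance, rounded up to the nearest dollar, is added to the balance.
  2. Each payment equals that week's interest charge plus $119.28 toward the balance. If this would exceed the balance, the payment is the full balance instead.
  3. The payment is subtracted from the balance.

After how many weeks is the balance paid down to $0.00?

8

Week 1: opening $932.17; interest $15.00 → $947.17; payment $134.28; balance $812.89
Week 2: opening $812.89; interest $14.00 → $826.89; payment $133.28; balance $693.61
Week 3: opening $693.61; interest $12.00 → $705.61; payment $131.28; balance $574.33
Week 4: opening $574.33; interest $10.00 → $584.33; payment $129.28; balance $455.05
Week 5: opening $455.05; interest $8.00 → $463.05; payment $127.28; balance $335.77
Week 6: opening $335.77; interest $6.00 → $341.77; payment $125.28; balance $216.49
Week 7: opening $216.49; interest $4.00 → $220.49; payment $123.28; balance $97.21
Week 8: opening $97.21; interest $2.00 → $99.21; payment $99.21; balance $0.00
Balance reaches $0.00 in week 8.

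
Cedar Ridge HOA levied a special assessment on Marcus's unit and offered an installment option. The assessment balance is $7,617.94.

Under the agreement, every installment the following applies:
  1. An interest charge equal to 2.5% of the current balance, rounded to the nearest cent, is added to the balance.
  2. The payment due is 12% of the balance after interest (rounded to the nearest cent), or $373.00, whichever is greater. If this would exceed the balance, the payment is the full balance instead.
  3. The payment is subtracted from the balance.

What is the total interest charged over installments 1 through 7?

Installment 1: $7,617.94 +$190.45 interest = $7,808.39; pay $937.01 → $6,871.38
Installment 2: $6,871.38 +$171.78 interest = $7,043.16; pay $845.18 → $6,197.98
Installment 3: $6,197.98 +$154.95 interest = $6,352.93; pay $762.35 → $5,590.58
Installment 4: $5,590.58 +$139.76 interest = $5,730.34; pay $687.64 → $5,042.70
Installment 5: $5,042.70 +$126.07 interest = $5,168.77; pay $620.25 → $4,548.52
Installment 6: $4,548.52 +$113.71 interest = $4,662.23; pay $559.47 → $4,102.76
Installment 7: $4,102.76 +$102.57 interest = $4,205.33; pay $504.64 → $3,700.69
Total interest: $190.45 + $171.78 + $154.95 + $139.76 + $126.07 + $113.71 + $102.57 = $999.29

$999.29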